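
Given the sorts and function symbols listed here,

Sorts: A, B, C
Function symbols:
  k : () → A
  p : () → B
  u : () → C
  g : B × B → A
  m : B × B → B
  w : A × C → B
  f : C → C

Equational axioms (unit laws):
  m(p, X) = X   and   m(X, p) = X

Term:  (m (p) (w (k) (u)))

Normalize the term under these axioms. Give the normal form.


1. (m (p) (w (k) (u)))  →  (w (k) (u))

normal form = (w (k) (u))


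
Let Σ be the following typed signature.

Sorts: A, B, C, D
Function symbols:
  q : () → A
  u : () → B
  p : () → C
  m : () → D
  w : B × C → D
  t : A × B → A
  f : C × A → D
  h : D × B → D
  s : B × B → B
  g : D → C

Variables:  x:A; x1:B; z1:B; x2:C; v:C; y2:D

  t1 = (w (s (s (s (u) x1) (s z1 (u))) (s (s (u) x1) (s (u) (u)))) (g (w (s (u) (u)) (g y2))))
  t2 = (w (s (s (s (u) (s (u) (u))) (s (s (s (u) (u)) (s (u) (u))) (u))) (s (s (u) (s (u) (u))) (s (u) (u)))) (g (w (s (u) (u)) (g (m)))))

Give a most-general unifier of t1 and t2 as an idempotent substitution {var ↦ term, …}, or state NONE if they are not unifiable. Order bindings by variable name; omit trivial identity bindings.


{x1 ↦ (s (u) (u)), y2 ↦ (m), z1 ↦ (s (s (u) (u)) (s (u) (u)))}


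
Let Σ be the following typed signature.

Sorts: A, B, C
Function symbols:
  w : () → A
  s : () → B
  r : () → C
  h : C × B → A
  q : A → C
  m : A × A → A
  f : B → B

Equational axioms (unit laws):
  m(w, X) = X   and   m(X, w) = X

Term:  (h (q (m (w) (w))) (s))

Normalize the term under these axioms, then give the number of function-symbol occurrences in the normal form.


size = 4

1. (h (q (m (w) (w))) (s))  →  (h (q (w)) (s))
normal form: (h (q (w)) (s))


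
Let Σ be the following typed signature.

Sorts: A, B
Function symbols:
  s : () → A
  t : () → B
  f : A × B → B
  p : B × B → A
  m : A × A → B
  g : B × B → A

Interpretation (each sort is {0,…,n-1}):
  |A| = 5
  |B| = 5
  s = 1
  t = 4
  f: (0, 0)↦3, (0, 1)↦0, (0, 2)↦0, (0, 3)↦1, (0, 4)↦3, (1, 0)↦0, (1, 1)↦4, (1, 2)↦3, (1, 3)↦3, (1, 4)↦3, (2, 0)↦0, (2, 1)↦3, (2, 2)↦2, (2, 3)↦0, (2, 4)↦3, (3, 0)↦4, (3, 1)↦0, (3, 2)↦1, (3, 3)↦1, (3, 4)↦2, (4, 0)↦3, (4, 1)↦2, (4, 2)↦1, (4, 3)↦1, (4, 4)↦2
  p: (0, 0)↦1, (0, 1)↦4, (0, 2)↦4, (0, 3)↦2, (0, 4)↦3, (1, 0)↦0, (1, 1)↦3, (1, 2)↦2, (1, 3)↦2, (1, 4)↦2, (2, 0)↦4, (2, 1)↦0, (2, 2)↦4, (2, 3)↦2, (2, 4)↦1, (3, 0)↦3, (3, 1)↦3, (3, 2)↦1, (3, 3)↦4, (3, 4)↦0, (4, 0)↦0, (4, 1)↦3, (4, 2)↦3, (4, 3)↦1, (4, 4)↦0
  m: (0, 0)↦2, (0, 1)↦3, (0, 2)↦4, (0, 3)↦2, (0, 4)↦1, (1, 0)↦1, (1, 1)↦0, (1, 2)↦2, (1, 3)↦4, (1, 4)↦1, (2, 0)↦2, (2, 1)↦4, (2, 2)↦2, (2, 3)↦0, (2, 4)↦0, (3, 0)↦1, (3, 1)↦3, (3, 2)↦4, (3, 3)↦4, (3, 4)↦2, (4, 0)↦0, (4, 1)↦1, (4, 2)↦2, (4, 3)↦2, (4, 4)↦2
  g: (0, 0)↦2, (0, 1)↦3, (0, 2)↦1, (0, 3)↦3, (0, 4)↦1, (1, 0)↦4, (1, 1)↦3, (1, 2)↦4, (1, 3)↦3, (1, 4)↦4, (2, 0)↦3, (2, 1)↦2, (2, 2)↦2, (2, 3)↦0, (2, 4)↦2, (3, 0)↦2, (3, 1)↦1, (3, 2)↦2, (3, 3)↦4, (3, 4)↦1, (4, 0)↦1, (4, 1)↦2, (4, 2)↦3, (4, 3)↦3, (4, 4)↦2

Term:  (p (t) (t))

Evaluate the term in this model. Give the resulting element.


  t = 4
  t = 4
  (p (t) (t)) = p(4, 4) = 0

value = 0


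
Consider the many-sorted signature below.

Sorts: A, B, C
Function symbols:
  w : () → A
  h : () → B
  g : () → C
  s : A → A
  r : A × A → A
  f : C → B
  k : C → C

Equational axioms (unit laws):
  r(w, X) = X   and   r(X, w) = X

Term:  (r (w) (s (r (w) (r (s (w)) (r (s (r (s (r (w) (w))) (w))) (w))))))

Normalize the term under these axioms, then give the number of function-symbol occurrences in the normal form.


size = 7

1. (r (w) (s (r (w) (r (s (w)) (r (s (r (s (r (w) (w))) (w))) (w))))))  →  (s (r (w) (r (s (w)) (r (s (r (s (r (w) (w))) (w))) (w)))))
2. (s (r (w) (r (s (w)) (r (s (r (s (r (w) (w))) (w))) (w)))))  →  (s (r (s (w)) (r (s (r (s (r (w) (w))) (w))) (w))))
3. (s (r (s (w)) (r (s (r (s (r (w) (w))) (w))) (w))))  →  (s (r (s (w)) (s (r (s (r (w) (w))) (w)))))
4. (s (r (s (w)) (s (r (s (r (w) (w))) (w)))))  →  (s (r (s (w)) (s (s (r (w) (w))))))
5. (s (r (s (w)) (s (s (r (w) (w))))))  →  (s (r (s (w)) (s (s (w)))))
normal form: (s (r (s (w)) (s (s (w)))))


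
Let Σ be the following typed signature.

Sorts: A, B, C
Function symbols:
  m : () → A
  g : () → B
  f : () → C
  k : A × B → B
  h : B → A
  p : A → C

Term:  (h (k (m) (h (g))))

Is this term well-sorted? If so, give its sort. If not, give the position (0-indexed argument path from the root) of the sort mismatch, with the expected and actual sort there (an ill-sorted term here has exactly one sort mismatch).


    (m) : A
      (g) : B
    (h (g)) : A
  (k (m) (h (g))) : ✗ arg 1 at [0, 1] has sort A, expected B

ill-sorted at position [0, 1]: expected B, got A


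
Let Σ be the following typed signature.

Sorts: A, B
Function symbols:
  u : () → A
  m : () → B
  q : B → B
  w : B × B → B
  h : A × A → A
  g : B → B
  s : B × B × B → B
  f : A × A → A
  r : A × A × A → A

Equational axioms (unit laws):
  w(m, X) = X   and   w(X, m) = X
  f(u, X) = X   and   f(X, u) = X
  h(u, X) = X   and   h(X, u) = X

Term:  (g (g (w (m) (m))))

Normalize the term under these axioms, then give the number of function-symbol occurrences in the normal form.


size = 3

1. (g (g (w (m) (m))))  →  (g (g (m)))
normal form: (g (g (m)))


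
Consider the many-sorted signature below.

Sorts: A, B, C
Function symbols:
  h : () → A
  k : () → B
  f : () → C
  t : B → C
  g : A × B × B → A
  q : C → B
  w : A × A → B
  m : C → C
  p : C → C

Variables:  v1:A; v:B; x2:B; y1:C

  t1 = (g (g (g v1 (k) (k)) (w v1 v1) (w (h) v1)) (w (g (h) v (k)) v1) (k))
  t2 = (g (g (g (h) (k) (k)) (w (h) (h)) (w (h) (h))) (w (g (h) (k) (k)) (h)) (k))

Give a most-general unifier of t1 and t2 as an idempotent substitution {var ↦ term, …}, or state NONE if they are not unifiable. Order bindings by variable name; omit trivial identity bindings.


{v ↦ (k), v1 ↦ (h)}


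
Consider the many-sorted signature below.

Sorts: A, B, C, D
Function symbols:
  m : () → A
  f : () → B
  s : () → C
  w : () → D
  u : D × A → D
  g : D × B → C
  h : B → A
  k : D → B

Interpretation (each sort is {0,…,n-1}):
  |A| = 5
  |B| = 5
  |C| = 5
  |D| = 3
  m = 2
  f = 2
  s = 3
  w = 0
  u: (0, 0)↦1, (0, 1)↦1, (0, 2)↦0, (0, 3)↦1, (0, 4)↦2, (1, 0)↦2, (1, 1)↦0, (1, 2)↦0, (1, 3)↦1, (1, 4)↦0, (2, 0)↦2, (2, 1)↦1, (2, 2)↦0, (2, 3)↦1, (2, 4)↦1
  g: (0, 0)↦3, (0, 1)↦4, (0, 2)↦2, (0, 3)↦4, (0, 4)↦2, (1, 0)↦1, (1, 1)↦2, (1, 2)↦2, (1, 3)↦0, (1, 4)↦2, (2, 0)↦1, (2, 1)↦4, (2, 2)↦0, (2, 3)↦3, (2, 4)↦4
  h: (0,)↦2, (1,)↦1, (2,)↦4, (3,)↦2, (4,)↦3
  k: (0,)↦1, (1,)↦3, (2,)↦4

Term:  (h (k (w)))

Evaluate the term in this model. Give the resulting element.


  w = 0
  (k (w)) = k(0,) = 1
  (h (k (w))) = h(1,) = 1

value = 1


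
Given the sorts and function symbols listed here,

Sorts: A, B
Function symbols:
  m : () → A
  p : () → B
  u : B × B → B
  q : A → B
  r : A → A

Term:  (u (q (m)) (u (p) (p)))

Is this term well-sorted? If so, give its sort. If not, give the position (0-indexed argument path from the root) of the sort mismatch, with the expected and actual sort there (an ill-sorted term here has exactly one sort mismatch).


well-sorted; sort = B

    (m) : A
  (q (m)) : B
    (p) : B
    (p) : B
  (u (p) (p)) : B
(u (q (m)) (u (p) (p))) : B


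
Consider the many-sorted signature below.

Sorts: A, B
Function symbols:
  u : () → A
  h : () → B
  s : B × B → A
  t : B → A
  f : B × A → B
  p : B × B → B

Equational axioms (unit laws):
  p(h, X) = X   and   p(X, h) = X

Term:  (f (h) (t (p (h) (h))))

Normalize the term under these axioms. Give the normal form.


1. (f (h) (t (p (h) (h))))  →  (f (h) (t (h)))

normal form = (f (h) (t (h)))


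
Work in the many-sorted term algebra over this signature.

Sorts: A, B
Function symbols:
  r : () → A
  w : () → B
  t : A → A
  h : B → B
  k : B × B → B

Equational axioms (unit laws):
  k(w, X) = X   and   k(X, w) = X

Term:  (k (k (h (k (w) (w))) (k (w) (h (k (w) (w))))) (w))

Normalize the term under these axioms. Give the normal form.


normal form = (k (h (w)) (h (w)))

1. (k (k (h (k (w) (w))) (k (w) (h (k (w) (w))))) (w))  →  (k (h (k (w) (w))) (k (w) (h (k (w) (w)))))
2. (k (h (k (w) (w))) (k (w) (h (k (w) (w)))))  →  (k (h (w)) (k (w) (h (k (w) (w)))))
3. (k (h (w)) (k (w) (h (k (w) (w)))))  →  (k (h (w)) (h (k (w) (w))))
4. (k (h (w)) (h (k (w) (w))))  →  (k (h (w)) (h (w)))


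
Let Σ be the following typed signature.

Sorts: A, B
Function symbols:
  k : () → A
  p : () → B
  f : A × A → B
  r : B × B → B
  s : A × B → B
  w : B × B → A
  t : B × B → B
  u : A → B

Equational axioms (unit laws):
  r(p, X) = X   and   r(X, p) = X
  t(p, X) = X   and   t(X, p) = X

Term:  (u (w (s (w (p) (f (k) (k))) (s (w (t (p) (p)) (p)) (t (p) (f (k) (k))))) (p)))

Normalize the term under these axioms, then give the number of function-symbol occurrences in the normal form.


size = 16

1. (u (w (s (w (p) (f (k) (k))) (s (w (t (p) (p)) (p)) (t (p) (f (k) (k))))) (p)))  →  (u (w (s (w (p) (f (k) (k))) (s (w (p) (p)) (t (p) (f (k) (k))))) (p)))
2. (u (w (s (w (p) (f (k) (k))) (s (w (p) (p)) (t (p) (f (k) (k))))) (p)))  →  (u (w (s (w (p) (f (k) (k))) (s (w (p) (p)) (f (k) (k)))) (p)))
normal form: (u (w (s (w (p) (f (k) (k))) (s (w (p) (p)) (f (k) (k)))) (p)))


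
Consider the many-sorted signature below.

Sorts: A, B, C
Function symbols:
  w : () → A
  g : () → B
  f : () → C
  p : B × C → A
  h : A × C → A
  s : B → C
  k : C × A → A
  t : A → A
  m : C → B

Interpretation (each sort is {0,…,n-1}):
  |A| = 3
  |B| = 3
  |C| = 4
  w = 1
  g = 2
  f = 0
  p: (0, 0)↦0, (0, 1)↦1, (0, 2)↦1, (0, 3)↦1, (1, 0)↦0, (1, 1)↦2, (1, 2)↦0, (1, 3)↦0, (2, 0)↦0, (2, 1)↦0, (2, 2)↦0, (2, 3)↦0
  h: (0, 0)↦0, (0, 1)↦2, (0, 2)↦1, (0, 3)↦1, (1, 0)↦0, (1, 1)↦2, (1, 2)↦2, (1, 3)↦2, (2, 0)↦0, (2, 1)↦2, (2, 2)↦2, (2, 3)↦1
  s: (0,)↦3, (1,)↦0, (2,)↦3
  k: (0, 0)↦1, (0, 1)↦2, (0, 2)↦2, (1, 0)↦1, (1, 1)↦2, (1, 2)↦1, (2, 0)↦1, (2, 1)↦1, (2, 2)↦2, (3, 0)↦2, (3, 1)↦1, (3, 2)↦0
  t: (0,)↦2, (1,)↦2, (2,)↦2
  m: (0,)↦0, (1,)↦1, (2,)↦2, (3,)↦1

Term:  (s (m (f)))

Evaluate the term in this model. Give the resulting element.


  f = 0
  (m (f)) = m(0,) = 0
  (s (m (f))) = s(0,) = 3

value = 3


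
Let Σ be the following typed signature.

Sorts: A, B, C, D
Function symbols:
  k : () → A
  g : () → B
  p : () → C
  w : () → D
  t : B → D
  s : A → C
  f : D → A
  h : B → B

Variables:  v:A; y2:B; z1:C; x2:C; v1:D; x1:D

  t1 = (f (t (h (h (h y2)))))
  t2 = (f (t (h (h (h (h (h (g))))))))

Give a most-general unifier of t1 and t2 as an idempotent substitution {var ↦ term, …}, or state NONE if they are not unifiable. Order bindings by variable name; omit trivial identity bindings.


{y2 ↦ (h (h (g)))}


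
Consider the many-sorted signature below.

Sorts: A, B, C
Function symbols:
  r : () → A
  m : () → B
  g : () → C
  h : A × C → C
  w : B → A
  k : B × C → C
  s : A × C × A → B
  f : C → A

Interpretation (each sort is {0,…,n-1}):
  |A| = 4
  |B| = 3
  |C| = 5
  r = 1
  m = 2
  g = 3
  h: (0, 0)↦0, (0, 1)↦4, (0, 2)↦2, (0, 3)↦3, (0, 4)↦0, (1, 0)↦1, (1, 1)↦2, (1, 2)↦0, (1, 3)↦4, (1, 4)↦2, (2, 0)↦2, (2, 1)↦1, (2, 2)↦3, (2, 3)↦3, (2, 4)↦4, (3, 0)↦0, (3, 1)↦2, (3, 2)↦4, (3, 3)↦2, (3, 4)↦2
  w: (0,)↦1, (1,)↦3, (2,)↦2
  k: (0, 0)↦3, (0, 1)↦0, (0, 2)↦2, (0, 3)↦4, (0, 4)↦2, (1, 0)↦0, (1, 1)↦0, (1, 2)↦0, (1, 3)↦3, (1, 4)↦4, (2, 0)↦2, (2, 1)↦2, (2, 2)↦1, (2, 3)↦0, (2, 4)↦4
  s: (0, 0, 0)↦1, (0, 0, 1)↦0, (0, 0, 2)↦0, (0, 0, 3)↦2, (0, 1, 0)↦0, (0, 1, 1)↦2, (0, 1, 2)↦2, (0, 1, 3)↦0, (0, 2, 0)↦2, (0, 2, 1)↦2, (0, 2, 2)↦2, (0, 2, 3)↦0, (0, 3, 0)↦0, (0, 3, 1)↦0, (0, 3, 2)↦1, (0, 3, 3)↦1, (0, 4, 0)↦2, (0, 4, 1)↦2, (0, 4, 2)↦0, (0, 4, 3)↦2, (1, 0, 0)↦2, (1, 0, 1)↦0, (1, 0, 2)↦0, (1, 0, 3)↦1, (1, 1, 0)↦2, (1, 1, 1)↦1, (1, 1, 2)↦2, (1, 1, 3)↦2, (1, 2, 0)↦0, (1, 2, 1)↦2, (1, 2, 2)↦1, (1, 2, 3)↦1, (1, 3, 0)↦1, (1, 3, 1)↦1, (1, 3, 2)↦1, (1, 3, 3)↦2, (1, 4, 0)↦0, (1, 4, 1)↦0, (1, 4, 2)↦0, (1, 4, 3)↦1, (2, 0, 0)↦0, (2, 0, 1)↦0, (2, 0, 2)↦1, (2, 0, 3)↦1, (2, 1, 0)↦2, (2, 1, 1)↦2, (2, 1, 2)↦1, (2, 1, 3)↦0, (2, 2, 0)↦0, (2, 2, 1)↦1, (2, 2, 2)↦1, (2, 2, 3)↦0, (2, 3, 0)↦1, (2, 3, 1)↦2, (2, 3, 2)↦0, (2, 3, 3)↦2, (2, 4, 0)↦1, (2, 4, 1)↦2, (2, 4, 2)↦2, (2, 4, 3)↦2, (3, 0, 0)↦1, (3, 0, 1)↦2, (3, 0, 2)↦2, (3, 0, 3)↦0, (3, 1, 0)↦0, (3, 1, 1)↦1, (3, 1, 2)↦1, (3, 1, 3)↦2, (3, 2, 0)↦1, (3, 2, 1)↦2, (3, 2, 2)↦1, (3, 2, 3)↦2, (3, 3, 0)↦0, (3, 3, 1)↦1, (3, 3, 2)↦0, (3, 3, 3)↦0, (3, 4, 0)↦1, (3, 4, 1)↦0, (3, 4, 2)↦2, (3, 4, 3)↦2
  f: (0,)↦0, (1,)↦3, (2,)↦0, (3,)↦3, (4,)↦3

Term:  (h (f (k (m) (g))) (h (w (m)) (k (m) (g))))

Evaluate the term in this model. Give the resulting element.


  m = 2
  g = 3
  (k (m) (g)) = k(2, 3) = 0
  (f (k (m) (g))) = f(0,) = 0
  m = 2
  (w (m)) = w(2,) = 2
  m = 2
  g = 3
  (k (m) (g)) = k(2, 3) = 0
  (h (w (m)) (k (m) (g))) = h(2, 0) = 2
  (h (f (k (m) (g))) (h (w (m)) (k (m) (g)))) = h(0, 2) = 2

value = 2


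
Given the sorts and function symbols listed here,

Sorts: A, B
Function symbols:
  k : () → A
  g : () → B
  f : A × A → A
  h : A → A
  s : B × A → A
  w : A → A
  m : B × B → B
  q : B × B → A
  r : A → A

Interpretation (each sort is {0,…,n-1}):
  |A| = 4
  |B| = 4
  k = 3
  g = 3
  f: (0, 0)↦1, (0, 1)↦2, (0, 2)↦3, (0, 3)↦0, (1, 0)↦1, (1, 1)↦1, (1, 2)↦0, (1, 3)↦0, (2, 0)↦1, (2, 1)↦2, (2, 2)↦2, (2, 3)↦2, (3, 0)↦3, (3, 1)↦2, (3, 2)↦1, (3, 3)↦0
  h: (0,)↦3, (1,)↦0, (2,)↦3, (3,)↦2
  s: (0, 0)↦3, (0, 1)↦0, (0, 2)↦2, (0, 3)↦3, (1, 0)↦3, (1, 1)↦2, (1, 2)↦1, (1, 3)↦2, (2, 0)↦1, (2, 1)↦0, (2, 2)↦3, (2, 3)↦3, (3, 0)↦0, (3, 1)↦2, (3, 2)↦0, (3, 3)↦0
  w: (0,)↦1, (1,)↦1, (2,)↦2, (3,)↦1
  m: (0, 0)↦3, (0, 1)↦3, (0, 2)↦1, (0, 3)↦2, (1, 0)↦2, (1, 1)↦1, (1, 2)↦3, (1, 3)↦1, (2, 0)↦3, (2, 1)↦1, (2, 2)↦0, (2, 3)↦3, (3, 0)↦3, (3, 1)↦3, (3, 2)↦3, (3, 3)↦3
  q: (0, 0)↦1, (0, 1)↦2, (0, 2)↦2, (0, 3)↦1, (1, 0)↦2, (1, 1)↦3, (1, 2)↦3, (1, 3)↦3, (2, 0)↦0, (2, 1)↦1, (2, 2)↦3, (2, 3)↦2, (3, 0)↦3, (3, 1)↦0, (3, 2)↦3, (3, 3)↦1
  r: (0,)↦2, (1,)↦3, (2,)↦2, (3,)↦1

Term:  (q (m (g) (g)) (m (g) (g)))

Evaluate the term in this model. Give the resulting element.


  g = 3
  g = 3
  (m (g) (g)) = m(3, 3) = 3
  g = 3
  g = 3
  (m (g) (g)) = m(3, 3) = 3
  (q (m (g) (g)) (m (g) (g))) = q(3, 3) = 1

value = 1


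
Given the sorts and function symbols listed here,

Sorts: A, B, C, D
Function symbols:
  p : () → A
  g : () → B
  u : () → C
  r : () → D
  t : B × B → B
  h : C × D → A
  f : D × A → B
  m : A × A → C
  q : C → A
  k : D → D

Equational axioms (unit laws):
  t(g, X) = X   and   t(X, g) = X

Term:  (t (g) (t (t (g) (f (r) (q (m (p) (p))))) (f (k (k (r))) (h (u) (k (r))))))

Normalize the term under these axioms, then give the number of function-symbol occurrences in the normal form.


size = 15

1. (t (g) (t (t (g) (f (r) (q (m (p) (p))))) (f (k (k (r))) (h (u) (k (r))))))  →  (t (t (g) (f (r) (q (m (p) (p))))) (f (k (k (r))) (h (u) (k (r)))))
2. (t (t (g) (f (r) (q (m (p) (p))))) (f (k (k (r))) (h (u) (k (r)))))  →  (t (f (r) (q (m (p) (p)))) (f (k (k (r))) (h (u) (k (r)))))
normal form: (t (f (r) (q (m (p) (p)))) (f (k (k (r))) (h (u) (k (r)))))


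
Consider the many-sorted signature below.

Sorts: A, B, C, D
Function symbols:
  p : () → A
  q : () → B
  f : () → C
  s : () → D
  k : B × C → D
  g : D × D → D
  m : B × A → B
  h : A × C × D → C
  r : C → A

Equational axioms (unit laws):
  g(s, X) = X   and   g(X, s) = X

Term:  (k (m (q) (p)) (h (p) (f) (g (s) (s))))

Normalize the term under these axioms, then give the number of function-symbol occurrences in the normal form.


size = 8

1. (k (m (q) (p)) (h (p) (f) (g (s) (s))))  →  (k (m (q) (p)) (h (p) (f) (s)))
normal form: (k (m (q) (p)) (h (p) (f) (s)))


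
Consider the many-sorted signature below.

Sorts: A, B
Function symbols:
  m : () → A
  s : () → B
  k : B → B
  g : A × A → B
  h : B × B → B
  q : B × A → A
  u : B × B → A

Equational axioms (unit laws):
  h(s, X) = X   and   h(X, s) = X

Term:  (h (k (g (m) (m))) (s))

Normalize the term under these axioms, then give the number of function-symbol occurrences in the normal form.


size = 4

1. (h (k (g (m) (m))) (s))  →  (k (g (m) (m)))
normal form: (k (g (m) (m)))


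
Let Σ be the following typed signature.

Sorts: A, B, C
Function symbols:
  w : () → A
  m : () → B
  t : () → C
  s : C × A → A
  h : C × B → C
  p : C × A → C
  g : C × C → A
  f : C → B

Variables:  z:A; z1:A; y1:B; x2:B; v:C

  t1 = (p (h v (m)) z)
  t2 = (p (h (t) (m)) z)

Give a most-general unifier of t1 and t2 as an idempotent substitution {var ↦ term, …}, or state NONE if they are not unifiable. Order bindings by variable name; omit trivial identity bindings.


{v ↦ (t)}


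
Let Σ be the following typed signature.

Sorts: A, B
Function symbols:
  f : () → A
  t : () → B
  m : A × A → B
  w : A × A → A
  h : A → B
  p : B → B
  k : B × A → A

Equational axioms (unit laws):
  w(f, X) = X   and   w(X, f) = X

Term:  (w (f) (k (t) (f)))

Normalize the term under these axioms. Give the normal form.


normal form = (k (t) (f))

1. (w (f) (k (t) (f)))  →  (k (t) (f))


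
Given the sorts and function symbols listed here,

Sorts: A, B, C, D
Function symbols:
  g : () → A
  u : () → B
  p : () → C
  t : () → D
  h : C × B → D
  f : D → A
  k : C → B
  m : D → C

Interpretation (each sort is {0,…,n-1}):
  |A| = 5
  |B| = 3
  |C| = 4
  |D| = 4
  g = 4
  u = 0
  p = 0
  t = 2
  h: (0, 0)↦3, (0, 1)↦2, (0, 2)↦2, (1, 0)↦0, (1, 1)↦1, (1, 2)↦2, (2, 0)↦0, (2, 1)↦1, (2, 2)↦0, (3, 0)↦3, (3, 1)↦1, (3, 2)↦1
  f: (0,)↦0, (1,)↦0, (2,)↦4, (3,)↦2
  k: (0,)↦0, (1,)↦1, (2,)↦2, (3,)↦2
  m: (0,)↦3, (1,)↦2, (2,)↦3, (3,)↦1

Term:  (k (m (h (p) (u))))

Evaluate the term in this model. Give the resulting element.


value = 1

  p = 0
  u = 0
  (h (p) (u)) = h(0, 0) = 3
  (m (h (p) (u))) = m(3,) = 1
  (k (m (h (p) (u)))) = k(1,) = 1


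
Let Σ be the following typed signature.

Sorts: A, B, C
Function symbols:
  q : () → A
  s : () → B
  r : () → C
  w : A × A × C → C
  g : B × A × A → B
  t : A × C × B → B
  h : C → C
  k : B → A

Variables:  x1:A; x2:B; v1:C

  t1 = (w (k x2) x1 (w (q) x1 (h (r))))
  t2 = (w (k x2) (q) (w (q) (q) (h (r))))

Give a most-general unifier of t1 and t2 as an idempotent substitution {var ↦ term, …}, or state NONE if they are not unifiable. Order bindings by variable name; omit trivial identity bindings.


{x1 ↦ (q)}


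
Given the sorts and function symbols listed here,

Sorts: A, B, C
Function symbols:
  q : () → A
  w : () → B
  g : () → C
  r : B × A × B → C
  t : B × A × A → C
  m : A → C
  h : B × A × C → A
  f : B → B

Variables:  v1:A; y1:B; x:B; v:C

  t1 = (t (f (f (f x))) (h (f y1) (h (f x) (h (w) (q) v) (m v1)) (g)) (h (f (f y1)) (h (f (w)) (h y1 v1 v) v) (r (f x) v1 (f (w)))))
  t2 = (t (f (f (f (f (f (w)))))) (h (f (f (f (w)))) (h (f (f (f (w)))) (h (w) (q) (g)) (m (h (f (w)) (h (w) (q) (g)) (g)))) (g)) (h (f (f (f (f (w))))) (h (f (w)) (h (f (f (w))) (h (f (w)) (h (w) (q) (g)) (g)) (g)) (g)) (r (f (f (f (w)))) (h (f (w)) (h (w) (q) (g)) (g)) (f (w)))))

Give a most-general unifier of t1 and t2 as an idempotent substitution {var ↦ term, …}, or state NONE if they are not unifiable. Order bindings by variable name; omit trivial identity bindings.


{v ↦ (g), v1 ↦ (h (f (w)) (h (w) (q) (g)) (g)), x ↦ (f (f (w))), y1 ↦ (f (f (w)))}


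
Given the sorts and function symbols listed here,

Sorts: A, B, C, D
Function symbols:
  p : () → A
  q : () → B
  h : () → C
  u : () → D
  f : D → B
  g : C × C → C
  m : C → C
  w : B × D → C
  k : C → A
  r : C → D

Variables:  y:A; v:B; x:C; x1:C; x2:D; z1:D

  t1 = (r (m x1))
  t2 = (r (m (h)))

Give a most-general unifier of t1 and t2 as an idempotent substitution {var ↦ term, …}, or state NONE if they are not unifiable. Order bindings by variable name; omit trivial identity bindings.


{x1 ↦ (h)}


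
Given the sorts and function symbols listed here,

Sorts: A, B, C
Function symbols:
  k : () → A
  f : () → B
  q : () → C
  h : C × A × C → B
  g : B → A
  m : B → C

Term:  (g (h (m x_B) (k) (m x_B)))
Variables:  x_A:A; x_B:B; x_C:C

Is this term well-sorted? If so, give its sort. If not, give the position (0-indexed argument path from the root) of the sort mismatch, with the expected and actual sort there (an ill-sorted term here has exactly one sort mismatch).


      x_B : B
    (m x_B) : C
    (k) : A
      x_B : B
    (m x_B) : C
  (h (m x_B) (k) (m x_B)) : B
(g (h (m x_B) (k) (m x_B))) : A

well-sorted; sort = A


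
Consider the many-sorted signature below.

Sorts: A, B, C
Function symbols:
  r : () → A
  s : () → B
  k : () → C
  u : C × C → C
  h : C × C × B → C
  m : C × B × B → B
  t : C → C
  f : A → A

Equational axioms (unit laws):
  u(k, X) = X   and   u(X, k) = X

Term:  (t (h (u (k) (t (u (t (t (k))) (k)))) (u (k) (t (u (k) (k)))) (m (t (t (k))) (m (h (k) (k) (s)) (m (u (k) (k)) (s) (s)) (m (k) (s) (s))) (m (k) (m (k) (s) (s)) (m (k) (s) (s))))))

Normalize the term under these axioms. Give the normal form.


1. (t (h (u (k) (t (u (t (t (k))) (k)))) (u (k) (t (u (k) (k)))) (m (t (t (k))) (m (h (k) (k) (s)) (m (u (k) (k)) (s) (s)) (m (k) (s) (s))) (m (k) (m (k) (s) (s)) (m (k) (s) (s))))))  →  (t (h (t (u (t (t (k))) (k))) (u (k) (t (u (k) (k)))) (m (t (t (k))) (m (h (k) (k) (s)) (m (u (k) (k)) (s) (s)) (m (k) (s) (s))) (m (k) (m (k) (s) (s)) (m (k) (s) (s))))))
2. (t (h (t (u (t (t (k))) (k))) (u (k) (t (u (k) (k)))) (m (t (t (k))) (m (h (k) (k) (s)) (m (u (k) (k)) (s) (s)) (m (k) (s) (s))) (m (k) (m (k) (s) (s)) (m (k) (s) (s))))))  →  (t (h (t (t (t (k)))) (u (k) (t (u (k) (k)))) (m (t (t (k))) (m (h (k) (k) (s)) (m (u (k) (k)) (s) (s)) (m (k) (s) (s))) (m (k) (m (k) (s) (s)) (m (k) (s) (s))))))
3. (t (h (t (t (t (k)))) (u (k) (t (u (k) (k)))) (m (t (t (k))) (m (h (k) (k) (s)) (m (u (k) (k)) (s) (s)) (m (k) (s) (s))) (m (k) (m (k) (s) (s)) (m (k) (s) (s))))))  →  (t (h (t (t (t (k)))) (t (u (k) (k))) (m (t (t (k))) (m (h (k) (k) (s)) (m (u (k) (k)) (s) (s)) (m (k) (s) (s))) (m (k) (m (k) (s) (s)) (m (k) (s) (s))))))
4. (t (h (t (t (t (k)))) (t (u (k) (k))) (m (t (t (k))) (m (h (k) (k) (s)) (m (u (k) (k)) (s) (s)) (m (k) (s) (s))) (m (k) (m (k) (s) (s)) (m (k) (s) (s))))))  →  (t (h (t (t (t (k)))) (t (k)) (m (t (t (k))) (m (h (k) (k) (s)) (m (u (k) (k)) (s) (s)) (m (k) (s) (s))) (m (k) (m (k) (s) (s)) (m (k) (s) (s))))))
5. (t (h (t (t (t (k)))) (t (k)) (m (t (t (k))) (m (h (k) (k) (s)) (m (u (k) (k)) (s) (s)) (m (k) (s) (s))) (m (k) (m (k) (s) (s)) (m (k) (s) (s))))))  →  (t (h (t (t (t (k)))) (t (k)) (m (t (t (k))) (m (h (k) (k) (s)) (m (k) (s) (s)) (m (k) (s) (s))) (m (k) (m (k) (s) (s)) (m (k) (s) (s))))))

normal form = (t (h (t (t (t (k)))) (t (k)) (m (t (t (k))) (m (h (k) (k) (s)) (m (k) (s) (s)) (m (k) (s) (s))) (m (k) (m (k) (s) (s)) (m (k) (s) (s))))))


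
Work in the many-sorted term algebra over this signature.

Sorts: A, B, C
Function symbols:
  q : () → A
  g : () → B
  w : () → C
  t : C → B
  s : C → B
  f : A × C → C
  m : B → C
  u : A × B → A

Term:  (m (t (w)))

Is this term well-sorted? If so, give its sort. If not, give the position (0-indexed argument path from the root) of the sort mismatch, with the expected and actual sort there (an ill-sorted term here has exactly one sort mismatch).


well-sorted; sort = C

    (w) : C
  (t (w)) : B
(m (t (w))) : C


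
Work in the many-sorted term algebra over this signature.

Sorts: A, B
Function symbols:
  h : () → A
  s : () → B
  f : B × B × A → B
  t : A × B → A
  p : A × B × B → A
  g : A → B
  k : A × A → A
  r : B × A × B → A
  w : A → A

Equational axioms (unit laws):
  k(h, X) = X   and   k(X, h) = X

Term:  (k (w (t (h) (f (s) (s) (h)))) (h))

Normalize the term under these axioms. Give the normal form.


1. (k (w (t (h) (f (s) (s) (h)))) (h))  →  (w (t (h) (f (s) (s) (h))))

normal form = (w (t (h) (f (s) (s) (h))))


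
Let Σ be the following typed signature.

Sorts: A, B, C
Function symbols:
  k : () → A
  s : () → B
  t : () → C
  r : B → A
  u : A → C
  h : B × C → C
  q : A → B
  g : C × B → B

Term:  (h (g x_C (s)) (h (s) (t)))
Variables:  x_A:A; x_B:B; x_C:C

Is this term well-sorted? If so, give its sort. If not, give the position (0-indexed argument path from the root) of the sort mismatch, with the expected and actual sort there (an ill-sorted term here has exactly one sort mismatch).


    x_C : C
    (s) : B
  (g x_C (s)) : B
    (s) : B
    (t) : C
  (h (s) (t)) : C
(h (g x_C (s)) (h (s) (t))) : C

well-sorted; sort = C


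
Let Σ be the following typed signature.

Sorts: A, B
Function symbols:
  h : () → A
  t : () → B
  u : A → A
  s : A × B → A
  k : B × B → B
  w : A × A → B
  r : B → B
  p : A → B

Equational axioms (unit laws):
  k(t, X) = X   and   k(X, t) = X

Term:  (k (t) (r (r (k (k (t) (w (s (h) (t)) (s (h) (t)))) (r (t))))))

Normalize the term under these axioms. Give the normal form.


1. (k (t) (r (r (k (k (t) (w (s (h) (t)) (s (h) (t)))) (r (t))))))  →  (r (r (k (k (t) (w (s (h) (t)) (s (h) (t)))) (r (t)))))
2. (r (r (k (k (t) (w (s (h) (t)) (s (h) (t)))) (r (t)))))  →  (r (r (k (w (s (h) (t)) (s (h) (t))) (r (t)))))

normal form = (r (r (k (w (s (h) (t)) (s (h) (t))) (r (t)))))


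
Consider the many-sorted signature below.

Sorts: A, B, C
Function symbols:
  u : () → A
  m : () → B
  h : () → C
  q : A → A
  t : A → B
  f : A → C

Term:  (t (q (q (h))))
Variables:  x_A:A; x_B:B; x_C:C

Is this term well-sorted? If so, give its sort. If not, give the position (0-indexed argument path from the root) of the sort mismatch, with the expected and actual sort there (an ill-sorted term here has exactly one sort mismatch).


ill-sorted at position [0, 0, 0]: expected A, got C

      (h) : C
    (q (h)) : ✗ arg 0 at [0, 0, 0] has sort C, expected A


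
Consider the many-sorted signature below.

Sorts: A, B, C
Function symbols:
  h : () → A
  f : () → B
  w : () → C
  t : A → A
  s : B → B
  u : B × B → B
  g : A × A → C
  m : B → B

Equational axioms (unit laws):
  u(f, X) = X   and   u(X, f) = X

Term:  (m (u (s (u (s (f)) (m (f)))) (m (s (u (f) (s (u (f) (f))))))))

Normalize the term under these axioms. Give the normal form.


normal form = (m (u (s (u (s (f)) (m (f)))) (m (s (s (f))))))

1. (m (u (s (u (s (f)) (m (f)))) (m (s (u (f) (s (u (f) (f))))))))  →  (m (u (s (u (s (f)) (m (f)))) (m (s (s (u (f) (f)))))))
2. (m (u (s (u (s (f)) (m (f)))) (m (s (s (u (f) (f)))))))  →  (m (u (s (u (s (f)) (m (f)))) (m (s (s (f))))))


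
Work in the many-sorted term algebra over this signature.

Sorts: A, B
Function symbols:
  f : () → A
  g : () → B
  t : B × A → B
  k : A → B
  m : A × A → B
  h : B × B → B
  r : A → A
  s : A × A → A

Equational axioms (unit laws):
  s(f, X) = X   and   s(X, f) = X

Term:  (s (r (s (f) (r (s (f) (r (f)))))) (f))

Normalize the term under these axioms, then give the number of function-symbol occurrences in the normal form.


size = 4

1. (s (r (s (f) (r (s (f) (r (f)))))) (f))  →  (r (s (f) (r (s (f) (r (f))))))
2. (r (s (f) (r (s (f) (r (f))))))  →  (r (r (s (f) (r (f)))))
3. (r (r (s (f) (r (f)))))  →  (r (r (r (f))))
normal form: (r (r (r (f))))


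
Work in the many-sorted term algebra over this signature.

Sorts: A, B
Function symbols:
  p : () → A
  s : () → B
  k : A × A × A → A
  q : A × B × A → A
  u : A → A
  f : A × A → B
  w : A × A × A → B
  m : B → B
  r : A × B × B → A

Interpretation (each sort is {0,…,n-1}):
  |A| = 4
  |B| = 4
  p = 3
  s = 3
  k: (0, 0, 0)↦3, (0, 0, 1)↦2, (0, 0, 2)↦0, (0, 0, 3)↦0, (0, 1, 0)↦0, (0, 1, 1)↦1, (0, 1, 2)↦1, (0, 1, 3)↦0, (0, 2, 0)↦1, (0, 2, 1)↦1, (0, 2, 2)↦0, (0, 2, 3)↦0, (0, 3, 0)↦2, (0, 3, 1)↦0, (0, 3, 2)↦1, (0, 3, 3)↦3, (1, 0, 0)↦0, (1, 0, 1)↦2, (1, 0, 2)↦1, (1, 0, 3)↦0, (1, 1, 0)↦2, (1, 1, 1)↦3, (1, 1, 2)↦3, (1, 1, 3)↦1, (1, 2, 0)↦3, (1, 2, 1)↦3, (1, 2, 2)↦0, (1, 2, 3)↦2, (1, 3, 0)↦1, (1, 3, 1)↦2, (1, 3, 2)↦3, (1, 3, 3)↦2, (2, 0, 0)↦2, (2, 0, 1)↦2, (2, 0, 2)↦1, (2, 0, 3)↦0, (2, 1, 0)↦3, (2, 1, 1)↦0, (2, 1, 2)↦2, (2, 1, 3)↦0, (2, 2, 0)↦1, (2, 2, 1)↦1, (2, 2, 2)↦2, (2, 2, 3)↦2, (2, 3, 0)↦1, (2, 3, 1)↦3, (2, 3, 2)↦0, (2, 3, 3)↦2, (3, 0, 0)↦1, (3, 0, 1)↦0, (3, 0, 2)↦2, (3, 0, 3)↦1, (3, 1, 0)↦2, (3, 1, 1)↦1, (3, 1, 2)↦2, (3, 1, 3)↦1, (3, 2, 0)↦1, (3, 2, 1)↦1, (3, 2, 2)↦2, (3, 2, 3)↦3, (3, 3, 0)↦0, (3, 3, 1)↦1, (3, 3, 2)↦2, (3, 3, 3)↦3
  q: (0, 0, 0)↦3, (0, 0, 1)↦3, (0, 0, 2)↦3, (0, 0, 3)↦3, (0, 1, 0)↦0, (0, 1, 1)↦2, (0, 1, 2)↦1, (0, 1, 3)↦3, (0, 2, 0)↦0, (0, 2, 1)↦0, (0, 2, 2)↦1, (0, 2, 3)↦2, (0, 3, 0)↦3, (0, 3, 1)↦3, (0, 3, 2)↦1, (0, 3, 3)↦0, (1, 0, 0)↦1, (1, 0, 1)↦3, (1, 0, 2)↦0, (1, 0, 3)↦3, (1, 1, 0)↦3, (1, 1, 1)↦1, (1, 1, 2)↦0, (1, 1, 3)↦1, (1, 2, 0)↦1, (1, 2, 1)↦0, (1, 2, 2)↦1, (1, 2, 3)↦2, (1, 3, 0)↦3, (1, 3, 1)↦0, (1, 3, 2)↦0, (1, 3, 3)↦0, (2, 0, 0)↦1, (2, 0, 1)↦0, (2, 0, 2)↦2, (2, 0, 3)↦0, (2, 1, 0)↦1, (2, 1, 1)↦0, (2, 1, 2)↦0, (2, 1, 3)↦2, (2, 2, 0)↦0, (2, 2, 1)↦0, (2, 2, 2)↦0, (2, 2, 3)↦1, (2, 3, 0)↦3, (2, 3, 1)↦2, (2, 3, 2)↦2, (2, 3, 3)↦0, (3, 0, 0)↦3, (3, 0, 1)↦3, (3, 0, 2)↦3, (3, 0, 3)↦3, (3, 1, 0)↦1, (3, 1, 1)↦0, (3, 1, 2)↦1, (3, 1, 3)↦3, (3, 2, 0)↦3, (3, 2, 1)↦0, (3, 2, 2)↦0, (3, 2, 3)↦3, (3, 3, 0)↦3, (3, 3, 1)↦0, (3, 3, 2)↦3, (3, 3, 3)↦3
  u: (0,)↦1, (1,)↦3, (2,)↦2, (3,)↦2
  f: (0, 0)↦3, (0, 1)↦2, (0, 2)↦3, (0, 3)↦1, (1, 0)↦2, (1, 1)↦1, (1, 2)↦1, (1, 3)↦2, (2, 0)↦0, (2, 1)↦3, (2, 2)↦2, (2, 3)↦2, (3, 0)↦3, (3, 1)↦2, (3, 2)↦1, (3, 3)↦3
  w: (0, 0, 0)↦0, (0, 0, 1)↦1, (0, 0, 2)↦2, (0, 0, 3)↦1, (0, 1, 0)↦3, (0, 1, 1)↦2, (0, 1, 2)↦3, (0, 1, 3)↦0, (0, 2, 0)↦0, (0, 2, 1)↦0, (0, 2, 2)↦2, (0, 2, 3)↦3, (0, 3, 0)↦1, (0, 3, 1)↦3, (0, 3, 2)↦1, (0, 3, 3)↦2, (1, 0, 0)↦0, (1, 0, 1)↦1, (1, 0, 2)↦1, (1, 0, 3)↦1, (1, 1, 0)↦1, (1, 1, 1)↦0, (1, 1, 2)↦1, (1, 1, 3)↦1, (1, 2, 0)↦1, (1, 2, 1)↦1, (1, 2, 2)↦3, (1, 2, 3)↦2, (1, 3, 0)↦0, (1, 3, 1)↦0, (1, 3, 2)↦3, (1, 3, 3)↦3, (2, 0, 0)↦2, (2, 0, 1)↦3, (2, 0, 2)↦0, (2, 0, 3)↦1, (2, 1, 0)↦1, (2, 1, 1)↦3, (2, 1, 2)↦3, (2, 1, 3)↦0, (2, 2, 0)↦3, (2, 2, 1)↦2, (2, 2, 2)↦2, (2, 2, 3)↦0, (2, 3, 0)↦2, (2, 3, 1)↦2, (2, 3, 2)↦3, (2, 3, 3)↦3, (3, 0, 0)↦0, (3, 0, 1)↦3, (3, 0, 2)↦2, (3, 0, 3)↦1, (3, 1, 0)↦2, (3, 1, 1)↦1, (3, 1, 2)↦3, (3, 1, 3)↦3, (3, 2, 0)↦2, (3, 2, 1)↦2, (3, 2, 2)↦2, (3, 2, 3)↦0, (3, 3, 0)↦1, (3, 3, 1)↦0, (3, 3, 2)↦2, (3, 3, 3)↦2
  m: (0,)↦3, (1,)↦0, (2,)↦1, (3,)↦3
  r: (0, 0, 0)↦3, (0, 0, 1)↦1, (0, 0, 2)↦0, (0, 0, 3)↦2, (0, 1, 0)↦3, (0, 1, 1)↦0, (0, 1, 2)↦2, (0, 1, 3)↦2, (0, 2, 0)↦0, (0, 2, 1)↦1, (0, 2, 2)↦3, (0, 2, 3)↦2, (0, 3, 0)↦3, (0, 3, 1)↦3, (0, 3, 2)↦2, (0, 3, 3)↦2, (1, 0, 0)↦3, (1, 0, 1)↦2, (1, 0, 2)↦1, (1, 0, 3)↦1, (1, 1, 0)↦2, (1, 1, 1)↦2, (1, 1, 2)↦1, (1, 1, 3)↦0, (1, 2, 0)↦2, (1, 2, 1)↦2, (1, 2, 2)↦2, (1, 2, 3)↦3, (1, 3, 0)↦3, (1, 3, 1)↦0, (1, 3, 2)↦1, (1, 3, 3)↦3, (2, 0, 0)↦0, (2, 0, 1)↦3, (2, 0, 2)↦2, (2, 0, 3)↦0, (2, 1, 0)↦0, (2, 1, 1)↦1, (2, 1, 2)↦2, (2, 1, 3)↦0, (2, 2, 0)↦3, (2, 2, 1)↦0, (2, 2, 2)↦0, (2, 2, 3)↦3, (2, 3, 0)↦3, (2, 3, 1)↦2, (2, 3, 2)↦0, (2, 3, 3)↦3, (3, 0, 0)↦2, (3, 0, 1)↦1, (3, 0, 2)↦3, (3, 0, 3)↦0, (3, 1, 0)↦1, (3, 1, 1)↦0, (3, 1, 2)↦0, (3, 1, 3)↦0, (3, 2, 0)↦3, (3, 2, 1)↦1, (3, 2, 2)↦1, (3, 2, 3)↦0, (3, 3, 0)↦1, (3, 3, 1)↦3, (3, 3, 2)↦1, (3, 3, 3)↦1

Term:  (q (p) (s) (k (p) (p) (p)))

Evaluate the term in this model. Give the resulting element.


  p = 3
  s = 3
  p = 3
  p = 3
  p = 3
  (k (p) (p) (p)) = k(3, 3, 3) = 3
  (q (p) (s) (k (p) (p) (p))) = q(3, 3, 3) = 3

value = 3


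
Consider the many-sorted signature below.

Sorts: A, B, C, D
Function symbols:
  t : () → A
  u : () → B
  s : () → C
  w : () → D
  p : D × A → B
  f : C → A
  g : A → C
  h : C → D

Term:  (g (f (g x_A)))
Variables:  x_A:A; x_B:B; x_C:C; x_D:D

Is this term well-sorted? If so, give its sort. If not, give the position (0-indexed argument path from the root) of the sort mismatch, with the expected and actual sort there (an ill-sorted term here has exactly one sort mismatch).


well-sorted; sort = C

      x_A : A
    (g x_A) : C
  (f (g x_A)) : A
(g (f (g x_A))) : C


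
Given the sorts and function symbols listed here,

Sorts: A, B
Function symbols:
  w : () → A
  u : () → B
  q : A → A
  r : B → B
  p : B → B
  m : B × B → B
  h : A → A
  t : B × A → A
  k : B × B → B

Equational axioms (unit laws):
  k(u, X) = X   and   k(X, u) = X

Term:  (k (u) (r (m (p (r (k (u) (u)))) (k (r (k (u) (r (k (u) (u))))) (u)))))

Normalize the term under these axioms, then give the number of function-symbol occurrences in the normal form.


size = 8

1. (k (u) (r (m (p (r (k (u) (u)))) (k (r (k (u) (r (k (u) (u))))) (u)))))  →  (r (m (p (r (k (u) (u)))) (k (r (k (u) (r (k (u) (u))))) (u))))
2. (r (m (p (r (k (u) (u)))) (k (r (k (u) (r (k (u) (u))))) (u))))  →  (r (m (p (r (u))) (k (r (k (u) (r (k (u) (u))))) (u))))
3. (r (m (p (r (u))) (k (r (k (u) (r (k (u) (u))))) (u))))  →  (r (m (p (r (u))) (r (k (u) (r (k (u) (u)))))))
4. (r (m (p (r (u))) (r (k (u) (r (k (u) (u)))))))  →  (r (m (p (r (u))) (r (r (k (u) (u))))))
5. (r (m (p (r (u))) (r (r (k (u) (u))))))  →  (r (m (p (r (u))) (r (r (u)))))
normal form: (r (m (p (r (u))) (r (r (u)))))


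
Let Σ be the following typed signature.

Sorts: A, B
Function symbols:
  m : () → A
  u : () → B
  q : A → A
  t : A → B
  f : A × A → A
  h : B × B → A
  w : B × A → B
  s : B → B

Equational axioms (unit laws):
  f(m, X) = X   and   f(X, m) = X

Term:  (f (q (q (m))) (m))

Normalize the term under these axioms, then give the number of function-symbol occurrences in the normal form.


size = 3

1. (f (q (q (m))) (m))  →  (q (q (m)))
normal form: (q (q (m)))


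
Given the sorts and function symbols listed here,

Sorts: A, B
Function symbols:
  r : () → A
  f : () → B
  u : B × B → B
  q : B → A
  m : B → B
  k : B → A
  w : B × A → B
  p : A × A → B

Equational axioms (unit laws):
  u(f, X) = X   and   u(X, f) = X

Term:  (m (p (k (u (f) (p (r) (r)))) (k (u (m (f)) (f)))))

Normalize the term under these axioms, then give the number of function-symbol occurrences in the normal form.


size = 9

1. (m (p (k (u (f) (p (r) (r)))) (k (u (m (f)) (f)))))  →  (m (p (k (p (r) (r))) (k (u (m (f)) (f)))))
2. (m (p (k (p (r) (r))) (k (u (m (f)) (f)))))  →  (m (p (k (p (r) (r))) (k (m (f)))))
normal form: (m (p (k (p (r) (r))) (k (m (f)))))


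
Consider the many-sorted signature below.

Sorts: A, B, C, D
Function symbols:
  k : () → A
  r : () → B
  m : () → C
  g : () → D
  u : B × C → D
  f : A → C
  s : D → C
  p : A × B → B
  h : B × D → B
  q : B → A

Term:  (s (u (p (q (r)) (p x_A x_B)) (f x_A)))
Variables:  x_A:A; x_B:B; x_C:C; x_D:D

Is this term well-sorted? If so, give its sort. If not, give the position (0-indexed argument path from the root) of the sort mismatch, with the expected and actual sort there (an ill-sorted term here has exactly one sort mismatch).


well-sorted; sort = C

        (r) : B
      (q (r)) : A
        x_A : A
        x_B : B
      (p x_A x_B) : B
    (p (q (r)) (p x_A x_B)) : B
      x_A : A
    (f x_A) : C
  (u (p (q (r)) (p x_A x_B)) (f x_A)) : D
(s (u (p (q (r)) (p x_A x_B)) (f x_A))) : C


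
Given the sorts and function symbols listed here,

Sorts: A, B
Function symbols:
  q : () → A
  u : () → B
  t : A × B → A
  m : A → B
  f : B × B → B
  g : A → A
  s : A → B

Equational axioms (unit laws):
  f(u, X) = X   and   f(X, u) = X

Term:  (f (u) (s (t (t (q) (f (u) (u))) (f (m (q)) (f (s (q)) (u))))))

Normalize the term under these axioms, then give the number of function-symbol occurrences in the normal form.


size = 10

1. (f (u) (s (t (t (q) (f (u) (u))) (f (m (q)) (f (s (q)) (u))))))  →  (s (t (t (q) (f (u) (u))) (f (m (q)) (f (s (q)) (u)))))
2. (s (t (t (q) (f (u) (u))) (f (m (q)) (f (s (q)) (u)))))  →  (s (t (t (q) (u)) (f (m (q)) (f (s (q)) (u)))))
3. (s (t (t (q) (u)) (f (m (q)) (f (s (q)) (u)))))  →  (s (t (t (q) (u)) (f (m (q)) (s (q)))))
normal form: (s (t (t (q) (u)) (f (m (q)) (s (q)))))


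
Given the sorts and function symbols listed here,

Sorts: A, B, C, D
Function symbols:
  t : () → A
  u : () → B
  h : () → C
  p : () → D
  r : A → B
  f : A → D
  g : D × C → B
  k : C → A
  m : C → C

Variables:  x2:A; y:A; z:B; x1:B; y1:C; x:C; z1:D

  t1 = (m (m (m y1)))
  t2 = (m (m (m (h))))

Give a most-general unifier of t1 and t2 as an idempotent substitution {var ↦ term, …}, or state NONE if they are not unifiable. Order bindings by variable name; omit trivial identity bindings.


{y1 ↦ (h)}


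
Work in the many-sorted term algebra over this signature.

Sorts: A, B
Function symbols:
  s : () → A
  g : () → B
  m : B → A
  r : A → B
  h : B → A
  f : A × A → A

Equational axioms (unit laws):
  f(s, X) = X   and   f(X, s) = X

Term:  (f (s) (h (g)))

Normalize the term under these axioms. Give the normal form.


1. (f (s) (h (g)))  →  (h (g))

normal form = (h (g))


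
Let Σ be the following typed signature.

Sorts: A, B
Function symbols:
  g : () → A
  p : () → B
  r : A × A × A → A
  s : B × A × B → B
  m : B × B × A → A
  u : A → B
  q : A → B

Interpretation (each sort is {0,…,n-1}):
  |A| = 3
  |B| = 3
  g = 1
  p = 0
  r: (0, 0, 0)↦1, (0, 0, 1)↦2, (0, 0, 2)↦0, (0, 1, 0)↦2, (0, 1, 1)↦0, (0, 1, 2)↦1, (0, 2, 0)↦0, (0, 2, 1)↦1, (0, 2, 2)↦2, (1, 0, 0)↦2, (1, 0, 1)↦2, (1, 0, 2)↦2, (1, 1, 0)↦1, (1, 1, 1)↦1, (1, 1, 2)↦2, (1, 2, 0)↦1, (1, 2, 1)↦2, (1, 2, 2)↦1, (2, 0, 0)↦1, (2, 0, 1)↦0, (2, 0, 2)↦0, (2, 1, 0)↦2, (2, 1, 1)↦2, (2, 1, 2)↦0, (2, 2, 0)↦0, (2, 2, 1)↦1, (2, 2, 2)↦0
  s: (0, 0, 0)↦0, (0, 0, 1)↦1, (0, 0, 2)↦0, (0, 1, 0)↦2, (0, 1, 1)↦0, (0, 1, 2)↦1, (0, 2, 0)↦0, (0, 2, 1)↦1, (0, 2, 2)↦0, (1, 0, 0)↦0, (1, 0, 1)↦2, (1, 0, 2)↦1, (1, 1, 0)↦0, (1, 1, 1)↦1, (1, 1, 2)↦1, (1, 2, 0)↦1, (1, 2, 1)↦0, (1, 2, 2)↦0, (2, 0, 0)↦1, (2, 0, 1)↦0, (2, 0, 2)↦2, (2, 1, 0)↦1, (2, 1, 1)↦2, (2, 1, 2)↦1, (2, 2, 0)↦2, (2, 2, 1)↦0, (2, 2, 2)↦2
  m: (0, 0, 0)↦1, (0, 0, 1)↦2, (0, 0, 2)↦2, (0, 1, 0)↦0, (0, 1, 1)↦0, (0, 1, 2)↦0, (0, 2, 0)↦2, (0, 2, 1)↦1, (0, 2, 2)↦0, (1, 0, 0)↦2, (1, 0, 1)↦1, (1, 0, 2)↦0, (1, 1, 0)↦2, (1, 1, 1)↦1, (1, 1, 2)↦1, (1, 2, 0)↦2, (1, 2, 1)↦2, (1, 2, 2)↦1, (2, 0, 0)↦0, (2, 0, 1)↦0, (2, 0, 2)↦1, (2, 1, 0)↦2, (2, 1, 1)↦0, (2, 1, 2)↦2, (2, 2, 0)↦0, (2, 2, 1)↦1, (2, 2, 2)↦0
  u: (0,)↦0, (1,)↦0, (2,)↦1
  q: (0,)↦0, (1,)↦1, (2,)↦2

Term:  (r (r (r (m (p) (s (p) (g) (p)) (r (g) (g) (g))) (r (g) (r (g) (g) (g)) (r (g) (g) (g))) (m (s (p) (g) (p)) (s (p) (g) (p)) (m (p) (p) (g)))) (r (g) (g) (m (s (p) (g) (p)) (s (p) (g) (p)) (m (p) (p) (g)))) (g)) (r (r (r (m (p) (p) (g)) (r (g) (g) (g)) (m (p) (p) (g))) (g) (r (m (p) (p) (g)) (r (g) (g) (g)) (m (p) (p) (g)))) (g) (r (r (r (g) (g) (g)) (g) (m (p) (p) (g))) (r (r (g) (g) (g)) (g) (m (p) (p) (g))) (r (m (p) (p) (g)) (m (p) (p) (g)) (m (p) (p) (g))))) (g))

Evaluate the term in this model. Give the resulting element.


  p = 0
  p = 0
  g = 1
  p = 0
  (s (p) (g) (p)) = s(0, 1, 0) = 2
  g = 1
  g = 1
  g = 1
  (r (g) (g) (g)) = r(1, 1, 1) = 1
  (m (p) (s (p) (g) (p)) (r (g) (g) (g))) = m(0, 2, 1) = 1
  g = 1
  g = 1
  g = 1
  g = 1
  (r (g) (g) (g)) = r(1, 1, 1) = 1
  g = 1
  g = 1
  g = 1
  (r (g) (g) (g)) = r(1, 1, 1) = 1
  (r (g) (r (g) (g) (g)) (r (g) (g) (g))) = r(1, 1, 1) = 1
  p = 0
  g = 1
  p = 0
  (s (p) (g) (p)) = s(0, 1, 0) = 2
  p = 0
  g = 1
  p = 0
  (s (p) (g) (p)) = s(0, 1, 0) = 2
  p = 0
  p = 0
  g = 1
  (m (p) (p) (g)) = m(0, 0, 1) = 2
  (m (s (p) (g) (p)) (s (p) (g) (p)) (m (p) (p) (g))) = m(2, 2, 2) = 0
  (r (m (p) (s (p) (g) (p)) (r (g) (g) (g))) (r (g) (r (g) (g) (g)) (r (g) (g) (g))) (m (s (p) (g) (p)) (s (p) (g) (p)) (m (p) (p) (g)))) = r(1, 1, 0) = 1
  g = 1
  g = 1
  p = 0
  g = 1
  p = 0
  (s (p) (g) (p)) = s(0, 1, 0) = 2
  p = 0
  g = 1
  p = 0
  (s (p) (g) (p)) = s(0, 1, 0) = 2
  p = 0
  p = 0
  g = 1
  (m (p) (p) (g)) = m(0, 0, 1) = 2
  (m (s (p) (g) (p)) (s (p) (g) (p)) (m (p) (p) (g))) = m(2, 2, 2) = 0
  (r (g) (g) (m (s (p) (g) (p)) (s (p) (g) (p)) (m (p) (p) (g)))) = r(1, 1, 0) = 1
  g = 1
  (r (r (m (p) (s (p) (g) (p)) (r (g) (g) (g))) (r (g) (r (g) (g) (g)) (r (g) (g) (g))) (m (s (p) (g) (p)) (s (p) (g) (p)) (m (p) (p) (g)))) (r (g) (g) (m (s (p) (g) (p)) (s (p) (g) (p)) (m (p) (p) (g)))) (g)) = r(1, 1, 1) = 1
  p = 0
  p = 0
  g = 1
  (m (p) (p) (g)) = m(0, 0, 1) = 2
  g = 1
  g = 1
  g = 1
  (r (g) (g) (g)) = r(1, 1, 1) = 1
  p = 0
  p = 0
  g = 1
  (m (p) (p) (g)) = m(0, 0, 1) = 2
  (r (m (p) (p) (g)) (r (g) (g) (g)) (m (p) (p) (g))) = r(2, 1, 2) = 0
  g = 1
  p = 0
  p = 0
  g = 1
  (m (p) (p) (g)) = m(0, 0, 1) = 2
  g = 1
  g = 1
  g = 1
  (r (g) (g) (g)) = r(1, 1, 1) = 1
  p = 0
  p = 0
  g = 1
  (m (p) (p) (g)) = m(0, 0, 1) = 2
  (r (m (p) (p) (g)) (r (g) (g) (g)) (m (p) (p) (g))) = r(2, 1, 2) = 0
  (r (r (m (p) (p) (g)) (r (g) (g) (g)) (m (p) (p) (g))) (g) (r (m (p) (p) (g)) (r (g) (g) (g)) (m (p) (p) (g)))) = r(0, 1, 0) = 2
  g = 1
  g = 1
  g = 1
  g = 1
  (r (g) (g) (g)) = r(1, 1, 1) = 1
  g = 1
  p = 0
  p = 0
  g = 1
  (m (p) (p) (g)) = m(0, 0, 1) = 2
  (r (r (g) (g) (g)) (g) (m (p) (p) (g))) = r(1, 1, 2) = 2
  g = 1
  g = 1
  g = 1
  (r (g) (g) (g)) = r(1, 1, 1) = 1
  g = 1
  p = 0
  p = 0
  g = 1
  (m (p) (p) (g)) = m(0, 0, 1) = 2
  (r (r (g) (g) (g)) (g) (m (p) (p) (g))) = r(1, 1, 2) = 2
  p = 0
  p = 0
  g = 1
  (m (p) (p) (g)) = m(0, 0, 1) = 2
  p = 0
  p = 0
  g = 1
  (m (p) (p) (g)) = m(0, 0, 1) = 2
  p = 0
  p = 0
  g = 1
  (m (p) (p) (g)) = m(0, 0, 1) = 2
  (r (m (p) (p) (g)) (m (p) (p) (g)) (m (p) (p) (g))) = r(2, 2, 2) = 0
  (r (r (r (g) (g) (g)) (g) (m (p) (p) (g))) (r (r (g) (g) (g)) (g) (m (p) (p) (g))) (r (m (p) (p) (g)) (m (p) (p) (g)) (m (p) (p) (g)))) = r(2, 2, 0) = 0
  (r (r (r (m (p) (p) (g)) (r (g) (g) (g)) (m (p) (p) (g))) (g) (r (m (p) (p) (g)) (r (g) (g) (g)) (m (p) (p) (g)))) (g) (r (r (r (g) (g) (g)) (g) (m (p) (p) (g))) (r (r (g) (g) (g)) (g) (m (p) (p) (g))) (r (m (p) (p) (g)) (m (p) (p) (g)) (m (p) (p) (g))))) = r(2, 1, 0) = 2
  g = 1
  (r (r (r (m (p) (s (p) (g) (p)) (r (g) (g) (g))) (r (g) (r (g) (g) (g)) (r (g) (g) (g))) (m (s (p) (g) (p)) (s (p) (g) (p)) (m (p) (p) (g)))) (r (g) (g) (m (s (p) (g) (p)) (s (p) (g) (p)) (m (p) (p) (g)))) (g)) (r (r (r (m (p) (p) (g)) (r (g) (g) (g)) (m (p) (p) (g))) (g) (r (m (p) (p) (g)) (r (g) (g) (g)) (m (p) (p) (g)))) (g) (r (r (r (g) (g) (g)) (g) (m (p) (p) (g))) (r (r (g) (g) (g)) (g) (m (p) (p) (g))) (r (m (p) (p) (g)) (m (p) (p) (g)) (m (p) (p) (g))))) (g)) = r(1, 2, 1) = 2

value = 2
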